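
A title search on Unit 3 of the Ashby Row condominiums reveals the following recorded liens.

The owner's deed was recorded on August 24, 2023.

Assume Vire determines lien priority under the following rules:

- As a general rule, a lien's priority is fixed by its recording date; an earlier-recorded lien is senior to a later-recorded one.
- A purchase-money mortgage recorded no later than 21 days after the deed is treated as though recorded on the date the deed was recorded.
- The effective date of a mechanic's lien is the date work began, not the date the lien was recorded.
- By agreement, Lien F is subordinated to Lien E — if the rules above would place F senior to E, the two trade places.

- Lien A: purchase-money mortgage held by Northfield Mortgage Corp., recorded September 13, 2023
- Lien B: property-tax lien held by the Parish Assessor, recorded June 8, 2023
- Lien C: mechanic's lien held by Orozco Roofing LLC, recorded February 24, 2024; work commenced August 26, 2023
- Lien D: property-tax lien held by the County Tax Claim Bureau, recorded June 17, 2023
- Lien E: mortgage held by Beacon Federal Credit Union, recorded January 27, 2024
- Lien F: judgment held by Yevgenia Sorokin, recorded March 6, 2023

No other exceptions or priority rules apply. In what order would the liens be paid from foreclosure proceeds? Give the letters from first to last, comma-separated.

Effective dates after the stated exceptions: A relates back to the deed date August 24, 2023; C relates back to August 26, 2023 (work commenced).
By effective date: F (March 6, 2023), B (June 8, 2023), D (June 17, 2023), A (August 24, 2023), C (August 26, 2023), E (January 27, 2024).
F would otherwise be senior to E, so under the subordination agreement F and E exchange positions.

E, B, D, A, C, F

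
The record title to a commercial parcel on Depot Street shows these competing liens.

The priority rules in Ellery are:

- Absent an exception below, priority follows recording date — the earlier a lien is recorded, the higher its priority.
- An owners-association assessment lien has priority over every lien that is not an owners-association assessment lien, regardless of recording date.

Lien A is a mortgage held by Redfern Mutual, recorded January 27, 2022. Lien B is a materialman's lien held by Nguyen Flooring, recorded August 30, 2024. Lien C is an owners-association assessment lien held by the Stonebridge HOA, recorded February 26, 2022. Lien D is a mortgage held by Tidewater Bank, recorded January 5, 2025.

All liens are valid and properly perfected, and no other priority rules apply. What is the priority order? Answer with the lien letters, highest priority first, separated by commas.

C, A, B, D

C, as an owners-association assessment lien, has superpriority and ranks first.
Among the remaining liens, by effective date: A (January 27, 2022), B (August 30, 2024), D (January 5, 2025).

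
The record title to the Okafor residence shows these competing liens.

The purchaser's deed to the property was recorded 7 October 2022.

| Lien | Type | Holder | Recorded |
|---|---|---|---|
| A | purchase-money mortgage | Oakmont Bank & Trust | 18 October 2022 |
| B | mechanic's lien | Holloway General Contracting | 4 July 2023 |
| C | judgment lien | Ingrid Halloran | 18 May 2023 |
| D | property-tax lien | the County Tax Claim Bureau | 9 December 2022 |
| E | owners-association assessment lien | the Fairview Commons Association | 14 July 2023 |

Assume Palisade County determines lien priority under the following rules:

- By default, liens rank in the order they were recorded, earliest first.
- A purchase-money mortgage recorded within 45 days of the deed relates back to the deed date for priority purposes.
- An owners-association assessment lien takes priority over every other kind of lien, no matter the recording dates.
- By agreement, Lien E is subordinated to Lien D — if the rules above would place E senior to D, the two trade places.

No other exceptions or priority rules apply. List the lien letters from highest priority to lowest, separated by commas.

D, A, E, C, B

Effective dates: A's effective date is the deed date, 7 October 2022.
E is an owners-association assessment lien and takes priority over every other lien.
The other liens, earliest effective date first: A (7 October 2022), D (9 December 2022), C (18 May 2023), B (4 July 2023).
Because E would otherwise rank above D, the subordination swaps them.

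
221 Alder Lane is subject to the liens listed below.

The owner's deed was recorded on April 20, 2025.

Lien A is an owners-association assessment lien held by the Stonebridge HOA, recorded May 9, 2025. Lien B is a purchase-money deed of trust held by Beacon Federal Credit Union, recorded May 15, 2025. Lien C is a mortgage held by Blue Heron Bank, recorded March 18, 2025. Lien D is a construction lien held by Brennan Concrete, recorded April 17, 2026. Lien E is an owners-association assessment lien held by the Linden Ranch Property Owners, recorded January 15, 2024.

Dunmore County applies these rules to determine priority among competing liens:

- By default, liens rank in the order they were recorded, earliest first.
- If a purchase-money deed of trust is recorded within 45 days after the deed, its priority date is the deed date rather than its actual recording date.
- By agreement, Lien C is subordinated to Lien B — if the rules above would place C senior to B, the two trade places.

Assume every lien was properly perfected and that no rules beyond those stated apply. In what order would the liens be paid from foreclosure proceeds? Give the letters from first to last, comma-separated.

E, B, C, A, D

Effective dates: B relates back to the deed date April 20, 2025.
By effective date: E (January 15, 2024), C (March 18, 2025), B (April 20, 2025), A (May 9, 2025), D (April 17, 2026).
C would otherwise be senior to B, so under the subordination agreement C and B exchange positions.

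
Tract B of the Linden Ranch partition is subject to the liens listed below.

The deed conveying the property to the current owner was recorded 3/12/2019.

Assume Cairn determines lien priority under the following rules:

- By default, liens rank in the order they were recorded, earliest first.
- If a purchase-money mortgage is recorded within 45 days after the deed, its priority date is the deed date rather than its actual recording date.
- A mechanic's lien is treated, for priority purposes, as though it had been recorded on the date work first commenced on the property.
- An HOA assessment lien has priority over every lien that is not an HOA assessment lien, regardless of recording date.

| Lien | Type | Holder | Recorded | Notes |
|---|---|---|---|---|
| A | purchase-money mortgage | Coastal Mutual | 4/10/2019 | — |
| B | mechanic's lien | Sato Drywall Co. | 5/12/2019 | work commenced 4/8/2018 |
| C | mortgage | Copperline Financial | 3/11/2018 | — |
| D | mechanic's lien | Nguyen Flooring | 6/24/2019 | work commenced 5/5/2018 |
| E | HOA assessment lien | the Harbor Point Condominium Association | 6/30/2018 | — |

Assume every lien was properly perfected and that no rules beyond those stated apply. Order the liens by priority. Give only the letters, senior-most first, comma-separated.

Effective dates after the stated exceptions: A's effective date is the deed date, 3/12/2019; B relates back to 4/8/2018 (work commenced); D's effective date is 5/5/2018, when work began.
E is an HOA assessment lien and takes priority over every other lien.
Among the remaining liens, by effective date: C (3/11/2018), B (4/8/2018), D (5/5/2018), A (3/12/2019).

E, C, B, D, A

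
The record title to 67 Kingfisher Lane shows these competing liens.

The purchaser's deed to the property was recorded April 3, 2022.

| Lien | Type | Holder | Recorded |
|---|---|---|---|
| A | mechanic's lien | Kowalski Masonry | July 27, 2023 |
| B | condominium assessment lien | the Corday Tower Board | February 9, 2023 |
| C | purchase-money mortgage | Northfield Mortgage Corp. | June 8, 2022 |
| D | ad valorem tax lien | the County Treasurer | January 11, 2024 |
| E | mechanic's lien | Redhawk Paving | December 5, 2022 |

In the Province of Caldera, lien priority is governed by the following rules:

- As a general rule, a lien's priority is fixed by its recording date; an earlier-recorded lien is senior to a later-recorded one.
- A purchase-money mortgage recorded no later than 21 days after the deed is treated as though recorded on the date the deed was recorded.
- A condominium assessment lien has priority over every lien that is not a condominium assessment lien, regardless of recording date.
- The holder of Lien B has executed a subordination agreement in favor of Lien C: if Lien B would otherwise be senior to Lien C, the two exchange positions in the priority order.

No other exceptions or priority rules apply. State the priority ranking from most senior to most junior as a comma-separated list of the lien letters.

Effective dates: C missed the 21-day window (66 days after the deed), so its recording date stands.
B is a condominium assessment lien and takes priority over every other lien.
Ordering the rest by effective date: C (June 8, 2022), E (December 5, 2022), A (July 27, 2023), D (January 11, 2024).
Because B would otherwise rank above C, the subordination swaps them.

C, B, E, A, D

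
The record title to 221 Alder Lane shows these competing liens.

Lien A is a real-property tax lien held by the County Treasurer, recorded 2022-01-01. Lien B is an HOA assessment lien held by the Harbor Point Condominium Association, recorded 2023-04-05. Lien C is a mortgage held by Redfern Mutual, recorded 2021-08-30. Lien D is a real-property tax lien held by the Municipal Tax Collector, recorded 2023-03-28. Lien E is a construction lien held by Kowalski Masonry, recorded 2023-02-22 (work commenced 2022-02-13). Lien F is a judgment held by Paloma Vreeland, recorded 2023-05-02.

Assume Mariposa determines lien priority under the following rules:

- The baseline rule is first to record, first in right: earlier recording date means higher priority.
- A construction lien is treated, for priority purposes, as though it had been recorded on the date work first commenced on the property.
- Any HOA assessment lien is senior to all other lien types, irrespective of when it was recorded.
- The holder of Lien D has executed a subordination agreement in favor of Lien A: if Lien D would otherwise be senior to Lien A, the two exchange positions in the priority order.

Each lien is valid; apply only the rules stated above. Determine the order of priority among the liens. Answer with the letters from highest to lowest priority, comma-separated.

Adjusting effective dates: E relates back to 2022-02-13 (work commenced).
B is an HOA assessment lien and takes priority over every other lien.
Ordering the rest by effective date: C (2021-08-30), A (2022-01-01), E (2022-02-13), D (2023-03-28), F (2023-05-02).
D is already junior to A, so the subordination agreement changes nothing.

B, C, A, E, D, F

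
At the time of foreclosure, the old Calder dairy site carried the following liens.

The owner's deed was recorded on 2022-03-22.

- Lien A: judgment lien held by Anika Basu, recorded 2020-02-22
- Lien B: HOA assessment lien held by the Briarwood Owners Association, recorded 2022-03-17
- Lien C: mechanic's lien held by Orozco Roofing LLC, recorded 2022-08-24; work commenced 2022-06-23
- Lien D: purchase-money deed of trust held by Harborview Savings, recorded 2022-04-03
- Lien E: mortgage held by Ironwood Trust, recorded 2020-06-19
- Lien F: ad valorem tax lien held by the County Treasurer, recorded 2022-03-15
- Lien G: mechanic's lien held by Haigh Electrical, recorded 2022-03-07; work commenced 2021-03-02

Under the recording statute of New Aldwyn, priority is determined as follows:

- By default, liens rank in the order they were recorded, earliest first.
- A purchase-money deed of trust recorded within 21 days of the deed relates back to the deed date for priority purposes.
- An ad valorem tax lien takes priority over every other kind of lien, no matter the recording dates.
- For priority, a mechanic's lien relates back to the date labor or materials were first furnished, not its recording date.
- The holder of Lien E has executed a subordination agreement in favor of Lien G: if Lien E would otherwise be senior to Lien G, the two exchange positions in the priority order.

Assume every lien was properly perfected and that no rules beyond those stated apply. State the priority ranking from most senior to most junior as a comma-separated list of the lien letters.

F, A, G, E, B, D, C

Effective dates: C's effective date is 2022-06-23, when work began; D relates back to the deed date 2022-03-22; G is treated as recorded 2021-03-02, the work-commencement date.
F is an ad valorem tax lien, so it outranks all other liens regardless of date.
The other liens, earliest effective date first: A (2020-02-22), E (2020-06-19), G (2021-03-02), B (2022-03-17), D (2022-03-22), C (2022-06-23).
The subordination applies — E was senior to G — so E and G swap.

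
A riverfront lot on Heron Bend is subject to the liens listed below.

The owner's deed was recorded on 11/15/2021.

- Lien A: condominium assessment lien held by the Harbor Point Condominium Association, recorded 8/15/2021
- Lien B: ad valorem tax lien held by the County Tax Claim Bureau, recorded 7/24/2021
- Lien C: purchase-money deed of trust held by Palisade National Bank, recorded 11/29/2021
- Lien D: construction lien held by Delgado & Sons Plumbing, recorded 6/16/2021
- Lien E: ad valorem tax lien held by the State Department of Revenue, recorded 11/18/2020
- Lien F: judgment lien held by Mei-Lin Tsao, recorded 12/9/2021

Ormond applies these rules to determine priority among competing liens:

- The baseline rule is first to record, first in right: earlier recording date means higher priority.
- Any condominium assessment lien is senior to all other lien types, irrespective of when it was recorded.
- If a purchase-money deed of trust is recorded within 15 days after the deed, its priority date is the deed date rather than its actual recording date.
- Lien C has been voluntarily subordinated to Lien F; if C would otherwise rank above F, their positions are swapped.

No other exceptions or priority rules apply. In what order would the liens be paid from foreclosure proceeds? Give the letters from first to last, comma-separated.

A, E, D, B, F, C

First, effective dates: C relates back to the deed date 11/15/2021.
A is a condominium assessment lien and takes priority over every other lien.
The other liens, earliest effective date first: E (11/18/2020), D (6/16/2021), B (7/24/2021), C (11/15/2021), F (12/9/2021).
The subordination applies — C was senior to F — so C and F swap.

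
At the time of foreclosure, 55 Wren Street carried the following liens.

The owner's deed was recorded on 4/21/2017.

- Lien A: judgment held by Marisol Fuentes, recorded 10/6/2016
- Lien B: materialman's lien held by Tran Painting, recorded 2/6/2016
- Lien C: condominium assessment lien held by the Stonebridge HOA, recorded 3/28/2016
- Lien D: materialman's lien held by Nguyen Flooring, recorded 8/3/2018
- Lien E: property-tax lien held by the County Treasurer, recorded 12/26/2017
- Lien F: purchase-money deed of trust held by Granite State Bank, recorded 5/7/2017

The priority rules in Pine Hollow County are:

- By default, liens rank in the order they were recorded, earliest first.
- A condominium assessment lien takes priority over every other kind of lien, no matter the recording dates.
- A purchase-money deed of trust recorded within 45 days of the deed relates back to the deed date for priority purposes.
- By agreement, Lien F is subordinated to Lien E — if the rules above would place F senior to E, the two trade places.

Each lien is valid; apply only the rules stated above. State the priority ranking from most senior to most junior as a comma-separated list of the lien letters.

C, B, A, E, F, D

Adjusting effective dates: F relates back to the deed date 4/21/2017.
C, as a condominium assessment lien, has superpriority and ranks first.
Ordering the rest by effective date: B (2/6/2016), A (10/6/2016), F (4/21/2017), E (12/26/2017), D (8/3/2018).
Because F would otherwise rank above E, the subordination swaps them.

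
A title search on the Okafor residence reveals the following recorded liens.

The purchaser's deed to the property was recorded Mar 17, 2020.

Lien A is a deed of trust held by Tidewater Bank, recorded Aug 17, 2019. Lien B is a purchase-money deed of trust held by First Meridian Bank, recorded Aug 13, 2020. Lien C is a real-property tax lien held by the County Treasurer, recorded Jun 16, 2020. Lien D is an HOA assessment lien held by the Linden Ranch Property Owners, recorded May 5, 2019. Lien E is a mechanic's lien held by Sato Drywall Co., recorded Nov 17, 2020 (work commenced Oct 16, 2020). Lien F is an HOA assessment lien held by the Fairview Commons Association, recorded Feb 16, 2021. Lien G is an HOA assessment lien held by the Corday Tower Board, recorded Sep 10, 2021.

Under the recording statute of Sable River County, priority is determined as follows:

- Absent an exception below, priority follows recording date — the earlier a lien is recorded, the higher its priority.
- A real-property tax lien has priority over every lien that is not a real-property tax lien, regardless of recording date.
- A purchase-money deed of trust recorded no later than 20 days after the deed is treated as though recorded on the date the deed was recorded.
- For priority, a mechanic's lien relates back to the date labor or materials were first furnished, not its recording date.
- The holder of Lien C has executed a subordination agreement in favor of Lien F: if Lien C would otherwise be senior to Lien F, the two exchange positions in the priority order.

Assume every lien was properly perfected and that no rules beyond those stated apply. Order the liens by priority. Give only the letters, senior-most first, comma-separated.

Effective dates: B was recorded 149 days after the deed, outside the 20-day window, so it keeps its recording date; E is treated as recorded Oct 16, 2020, the work-commencement date.
C is a real-property tax lien, so it outranks all other liens regardless of date.
Remaining liens by effective date: D (May 5, 2019), A (Aug 17, 2019), B (Aug 13, 2020), E (Oct 16, 2020), F (Feb 16, 2021), G (Sep 10, 2021).
C would otherwise be senior to F, so under the subordination agreement C and F exchange positions.

F, D, A, B, E, C, G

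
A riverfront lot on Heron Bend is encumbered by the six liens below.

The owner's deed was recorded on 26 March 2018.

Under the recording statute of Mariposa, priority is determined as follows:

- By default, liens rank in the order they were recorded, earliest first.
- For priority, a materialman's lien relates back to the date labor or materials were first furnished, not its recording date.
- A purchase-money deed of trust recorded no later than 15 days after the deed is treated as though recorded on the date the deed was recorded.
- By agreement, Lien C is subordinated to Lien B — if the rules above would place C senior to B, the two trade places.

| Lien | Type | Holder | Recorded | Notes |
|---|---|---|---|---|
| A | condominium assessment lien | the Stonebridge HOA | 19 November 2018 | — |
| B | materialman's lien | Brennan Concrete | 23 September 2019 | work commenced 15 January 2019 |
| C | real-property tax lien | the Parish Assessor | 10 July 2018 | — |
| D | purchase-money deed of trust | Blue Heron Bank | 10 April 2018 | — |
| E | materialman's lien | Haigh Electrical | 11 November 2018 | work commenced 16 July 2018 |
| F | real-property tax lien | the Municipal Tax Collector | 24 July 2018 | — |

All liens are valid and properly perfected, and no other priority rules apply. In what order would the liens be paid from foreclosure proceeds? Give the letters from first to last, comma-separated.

First, effective dates: B relates back to 15 January 2019 (work commenced); D relates back to the deed date 26 March 2018; E is treated as recorded 16 July 2018, the work-commencement date.
By effective date, earliest first: D (26 March 2018), C (10 July 2018), E (16 July 2018), F (24 July 2018), A (19 November 2018), B (15 January 2019).
C would otherwise be senior to B, so under the subordination agreement C and B exchange positions.

D, B, E, F, A, C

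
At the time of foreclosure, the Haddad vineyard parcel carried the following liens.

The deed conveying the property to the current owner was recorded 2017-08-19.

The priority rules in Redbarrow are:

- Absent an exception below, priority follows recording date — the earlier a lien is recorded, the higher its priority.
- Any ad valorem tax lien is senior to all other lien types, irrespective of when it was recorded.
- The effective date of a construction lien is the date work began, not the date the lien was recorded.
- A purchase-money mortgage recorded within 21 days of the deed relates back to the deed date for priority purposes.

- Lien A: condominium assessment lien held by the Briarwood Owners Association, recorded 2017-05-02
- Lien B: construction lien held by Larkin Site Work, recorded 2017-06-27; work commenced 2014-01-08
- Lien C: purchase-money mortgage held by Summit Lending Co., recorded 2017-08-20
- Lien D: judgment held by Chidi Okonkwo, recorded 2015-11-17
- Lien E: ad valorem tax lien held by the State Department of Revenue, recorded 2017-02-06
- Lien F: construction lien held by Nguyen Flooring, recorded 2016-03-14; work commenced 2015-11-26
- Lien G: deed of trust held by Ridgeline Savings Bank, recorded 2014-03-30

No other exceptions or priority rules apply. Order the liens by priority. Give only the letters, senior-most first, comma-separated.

E, B, G, D, F, A, C

First, effective dates: B's effective date is 2014-01-08, when work began; C's effective date is the deed date, 2017-08-19; F is treated as recorded 2015-11-26, the work-commencement date.
E is an ad valorem tax lien and takes priority over every other lien.
Remaining liens by effective date: B (2014-01-08), G (2014-03-30), D (2015-11-17), F (2015-11-26), A (2017-05-02), C (2017-08-19).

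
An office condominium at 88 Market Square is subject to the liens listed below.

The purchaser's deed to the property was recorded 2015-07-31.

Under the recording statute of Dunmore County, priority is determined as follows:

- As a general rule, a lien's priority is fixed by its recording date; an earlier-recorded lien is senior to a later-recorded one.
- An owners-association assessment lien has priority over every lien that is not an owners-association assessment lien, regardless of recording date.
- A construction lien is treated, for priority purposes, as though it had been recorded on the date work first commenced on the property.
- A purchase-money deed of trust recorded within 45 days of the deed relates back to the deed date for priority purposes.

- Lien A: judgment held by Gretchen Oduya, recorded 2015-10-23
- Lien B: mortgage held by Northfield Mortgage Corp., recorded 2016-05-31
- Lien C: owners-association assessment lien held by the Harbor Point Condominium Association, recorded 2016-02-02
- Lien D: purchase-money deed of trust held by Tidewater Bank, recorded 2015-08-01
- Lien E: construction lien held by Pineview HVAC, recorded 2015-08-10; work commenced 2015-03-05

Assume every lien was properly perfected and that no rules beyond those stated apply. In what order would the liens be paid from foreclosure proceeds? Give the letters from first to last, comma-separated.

C, E, D, A, B

Adjusting effective dates: D was recorded within the 45-day window, so its effective date is the deed date 2015-07-31; E's effective date is 2015-03-05, when work began.
C, as an owners-association assessment lien, has superpriority and ranks first.
Ordering the rest by effective date: E (2015-03-05), D (2015-07-31), A (2015-10-23), B (2016-05-31).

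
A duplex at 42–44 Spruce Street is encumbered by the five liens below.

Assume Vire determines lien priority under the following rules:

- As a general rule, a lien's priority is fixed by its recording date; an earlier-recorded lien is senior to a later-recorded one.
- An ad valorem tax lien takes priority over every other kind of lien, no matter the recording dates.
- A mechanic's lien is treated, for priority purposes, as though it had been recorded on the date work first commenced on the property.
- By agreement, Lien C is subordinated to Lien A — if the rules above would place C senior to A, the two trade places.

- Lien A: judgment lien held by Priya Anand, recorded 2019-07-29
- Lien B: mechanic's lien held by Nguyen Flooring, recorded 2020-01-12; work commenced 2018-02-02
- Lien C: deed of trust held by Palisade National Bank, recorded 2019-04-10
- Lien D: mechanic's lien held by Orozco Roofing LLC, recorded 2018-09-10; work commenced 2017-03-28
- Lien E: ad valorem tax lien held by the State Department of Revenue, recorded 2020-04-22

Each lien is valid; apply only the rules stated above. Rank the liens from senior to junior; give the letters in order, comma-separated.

E, D, B, A, C

First, effective dates: B relates back to 2018-02-02 (work commenced); D is treated as recorded 2017-03-28, the work-commencement date.
E, as an ad valorem tax lien, has superpriority and ranks first.
The other liens, earliest effective date first: D (2017-03-28), B (2018-02-02), C (2019-04-10), A (2019-07-29).
C is senior to A before the subordination, so the two trade places.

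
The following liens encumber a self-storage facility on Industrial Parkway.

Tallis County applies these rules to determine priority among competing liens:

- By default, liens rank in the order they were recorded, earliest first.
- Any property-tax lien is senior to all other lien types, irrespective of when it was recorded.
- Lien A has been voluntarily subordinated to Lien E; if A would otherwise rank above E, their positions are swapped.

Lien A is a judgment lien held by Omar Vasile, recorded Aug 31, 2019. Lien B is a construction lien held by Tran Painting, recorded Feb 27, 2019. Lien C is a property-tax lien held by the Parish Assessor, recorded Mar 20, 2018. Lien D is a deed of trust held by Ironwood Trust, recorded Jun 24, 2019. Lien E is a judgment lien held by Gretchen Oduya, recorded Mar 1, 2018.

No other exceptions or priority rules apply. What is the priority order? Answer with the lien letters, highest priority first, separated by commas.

As a property-tax lien, C is senior to every other lien.
Ordering the rest by effective date: E (Mar 1, 2018), B (Feb 27, 2019), D (Jun 24, 2019), A (Aug 31, 2019).
Since A is not senior to E, the subordination leaves the order unchanged.

C, E, B, D, A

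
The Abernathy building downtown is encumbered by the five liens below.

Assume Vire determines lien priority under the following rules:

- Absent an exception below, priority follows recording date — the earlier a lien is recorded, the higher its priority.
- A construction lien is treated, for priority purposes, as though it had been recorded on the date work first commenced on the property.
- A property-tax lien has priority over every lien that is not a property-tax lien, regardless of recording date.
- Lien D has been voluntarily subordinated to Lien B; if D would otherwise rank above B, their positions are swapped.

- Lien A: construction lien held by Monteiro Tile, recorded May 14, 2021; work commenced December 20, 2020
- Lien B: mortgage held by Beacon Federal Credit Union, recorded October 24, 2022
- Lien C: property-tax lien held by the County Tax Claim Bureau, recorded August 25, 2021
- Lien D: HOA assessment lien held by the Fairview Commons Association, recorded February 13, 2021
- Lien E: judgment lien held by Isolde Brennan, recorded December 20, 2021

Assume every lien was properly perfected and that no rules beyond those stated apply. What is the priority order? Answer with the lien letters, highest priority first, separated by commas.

C, A, B, E, D

Effective dates: A is treated as recorded December 20, 2020, the work-commencement date.
C, as a property-tax lien, has superpriority and ranks first.
Remaining liens by effective date: A (December 20, 2020), D (February 13, 2021), E (December 20, 2021), B (October 24, 2022).
D is senior to B before the subordination, so the two trade places.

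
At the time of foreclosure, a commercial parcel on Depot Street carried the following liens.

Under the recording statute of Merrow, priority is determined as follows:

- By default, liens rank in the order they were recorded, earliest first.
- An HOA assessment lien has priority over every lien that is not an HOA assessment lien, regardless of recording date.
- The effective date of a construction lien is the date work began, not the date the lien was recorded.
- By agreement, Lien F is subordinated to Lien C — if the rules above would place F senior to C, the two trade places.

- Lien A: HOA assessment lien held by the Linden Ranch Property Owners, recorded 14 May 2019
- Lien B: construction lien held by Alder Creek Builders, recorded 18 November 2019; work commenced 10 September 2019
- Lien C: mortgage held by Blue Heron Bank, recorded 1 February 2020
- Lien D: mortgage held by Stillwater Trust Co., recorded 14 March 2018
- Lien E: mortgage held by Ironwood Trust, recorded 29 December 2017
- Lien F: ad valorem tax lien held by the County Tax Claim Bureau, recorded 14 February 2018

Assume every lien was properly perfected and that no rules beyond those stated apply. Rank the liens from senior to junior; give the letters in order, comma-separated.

Adjusting effective dates: B is treated as recorded 10 September 2019, the work-commencement date.
As an HOA assessment lien, A is senior to every other lien.
Ordering the rest by effective date: E (29 December 2017), F (14 February 2018), D (14 March 2018), B (10 September 2019), C (1 February 2020).
F is senior to C before the subordination, so the two trade places.

A, E, C, D, B, F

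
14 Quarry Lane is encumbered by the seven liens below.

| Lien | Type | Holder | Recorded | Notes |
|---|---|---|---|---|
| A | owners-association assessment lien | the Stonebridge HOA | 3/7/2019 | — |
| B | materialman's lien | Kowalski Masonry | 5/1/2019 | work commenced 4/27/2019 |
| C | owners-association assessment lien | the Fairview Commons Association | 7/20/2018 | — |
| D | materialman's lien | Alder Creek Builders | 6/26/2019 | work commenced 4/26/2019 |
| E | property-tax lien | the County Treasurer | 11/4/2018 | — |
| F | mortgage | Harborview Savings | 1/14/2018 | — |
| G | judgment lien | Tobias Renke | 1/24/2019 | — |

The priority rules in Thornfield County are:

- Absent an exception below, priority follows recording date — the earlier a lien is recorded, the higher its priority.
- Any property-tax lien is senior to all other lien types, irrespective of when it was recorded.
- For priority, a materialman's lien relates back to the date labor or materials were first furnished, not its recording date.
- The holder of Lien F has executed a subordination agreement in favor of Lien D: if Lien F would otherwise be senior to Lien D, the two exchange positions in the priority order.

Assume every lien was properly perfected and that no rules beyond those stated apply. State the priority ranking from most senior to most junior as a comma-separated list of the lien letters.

E, D, C, G, A, F, B

First, effective dates: B's effective date is 4/27/2019, when work began; D relates back to 4/26/2019 (work commenced).
As a property-tax lien, E is senior to every other lien.
Ordering the rest by effective date: F (1/14/2018), C (7/20/2018), G (1/24/2019), A (3/7/2019), D (4/26/2019), B (4/27/2019).
F is senior to D before the subordination, so the two trade places.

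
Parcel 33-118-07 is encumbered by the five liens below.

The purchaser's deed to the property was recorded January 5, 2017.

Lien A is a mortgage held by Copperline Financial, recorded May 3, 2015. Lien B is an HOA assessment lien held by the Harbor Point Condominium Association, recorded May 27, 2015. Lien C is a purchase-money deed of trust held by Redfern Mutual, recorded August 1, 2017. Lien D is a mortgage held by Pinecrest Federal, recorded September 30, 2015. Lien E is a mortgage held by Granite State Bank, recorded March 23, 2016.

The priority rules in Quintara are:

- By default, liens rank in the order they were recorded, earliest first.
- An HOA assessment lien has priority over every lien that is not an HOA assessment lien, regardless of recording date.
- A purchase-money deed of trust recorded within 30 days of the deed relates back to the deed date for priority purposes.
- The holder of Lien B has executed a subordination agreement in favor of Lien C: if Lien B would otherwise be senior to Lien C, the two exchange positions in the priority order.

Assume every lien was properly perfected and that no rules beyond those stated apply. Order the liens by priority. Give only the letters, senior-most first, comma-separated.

C, A, D, E, B

Adjusting effective dates: C was recorded 208 days after the deed, outside the 30-day window, so it keeps its recording date.
B, as an HOA assessment lien, has superpriority and ranks first.
Remaining liens by effective date: A (May 3, 2015), D (September 30, 2015), E (March 23, 2016), C (August 1, 2017).
The subordination applies — B was senior to C — so B and C swap.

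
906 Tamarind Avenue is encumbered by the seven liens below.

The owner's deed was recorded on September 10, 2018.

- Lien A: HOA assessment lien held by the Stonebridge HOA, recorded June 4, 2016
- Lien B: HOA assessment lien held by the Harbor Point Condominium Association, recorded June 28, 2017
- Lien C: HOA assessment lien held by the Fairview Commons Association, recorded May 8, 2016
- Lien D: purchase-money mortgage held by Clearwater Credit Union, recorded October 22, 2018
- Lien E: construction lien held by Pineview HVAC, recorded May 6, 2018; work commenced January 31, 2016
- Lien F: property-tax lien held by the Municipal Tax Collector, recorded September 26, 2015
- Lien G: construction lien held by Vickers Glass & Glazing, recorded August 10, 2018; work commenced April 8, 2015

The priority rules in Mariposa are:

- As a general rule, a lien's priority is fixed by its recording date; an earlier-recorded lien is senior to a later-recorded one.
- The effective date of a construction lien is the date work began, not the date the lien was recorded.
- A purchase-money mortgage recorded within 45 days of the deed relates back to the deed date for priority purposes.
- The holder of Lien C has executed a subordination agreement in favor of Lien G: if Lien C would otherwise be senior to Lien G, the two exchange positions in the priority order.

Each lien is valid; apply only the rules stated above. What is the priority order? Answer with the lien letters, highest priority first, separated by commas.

Effective dates after the stated exceptions: D's effective date is the deed date, September 10, 2018; E is treated as recorded January 31, 2016, the work-commencement date; G relates back to April 8, 2015 (work commenced).
By effective date: G (April 8, 2015), F (September 26, 2015), E (January 31, 2016), C (May 8, 2016), A (June 4, 2016), B (June 28, 2017), D (September 10, 2018).
C already ranks below G; the subordination has no effect.

G, F, E, C, A, B, D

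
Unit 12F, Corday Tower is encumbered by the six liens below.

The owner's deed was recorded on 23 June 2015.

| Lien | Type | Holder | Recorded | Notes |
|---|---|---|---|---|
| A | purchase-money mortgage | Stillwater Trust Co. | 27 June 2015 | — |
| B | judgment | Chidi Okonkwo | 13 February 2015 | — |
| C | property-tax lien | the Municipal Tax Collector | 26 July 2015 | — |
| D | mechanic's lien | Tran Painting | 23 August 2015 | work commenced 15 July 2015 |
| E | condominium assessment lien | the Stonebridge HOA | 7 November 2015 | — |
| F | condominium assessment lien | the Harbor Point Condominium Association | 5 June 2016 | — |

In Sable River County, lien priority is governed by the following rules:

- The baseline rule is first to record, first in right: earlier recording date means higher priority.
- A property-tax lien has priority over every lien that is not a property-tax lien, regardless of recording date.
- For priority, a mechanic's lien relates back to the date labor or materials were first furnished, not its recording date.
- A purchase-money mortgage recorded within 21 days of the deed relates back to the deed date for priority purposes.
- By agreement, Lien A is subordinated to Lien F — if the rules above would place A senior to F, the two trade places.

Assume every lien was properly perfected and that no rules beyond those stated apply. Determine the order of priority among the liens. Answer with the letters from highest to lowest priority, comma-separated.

C, B, F, D, E, A

Effective dates: A's effective date is the deed date, 23 June 2015; D relates back to 15 July 2015 (work commenced).
C, as a property-tax lien, has superpriority and ranks first.
The other liens, earliest effective date first: B (13 February 2015), A (23 June 2015), D (15 July 2015), E (7 November 2015), F (5 June 2016).
A is senior to F before the subordination, so the two trade places.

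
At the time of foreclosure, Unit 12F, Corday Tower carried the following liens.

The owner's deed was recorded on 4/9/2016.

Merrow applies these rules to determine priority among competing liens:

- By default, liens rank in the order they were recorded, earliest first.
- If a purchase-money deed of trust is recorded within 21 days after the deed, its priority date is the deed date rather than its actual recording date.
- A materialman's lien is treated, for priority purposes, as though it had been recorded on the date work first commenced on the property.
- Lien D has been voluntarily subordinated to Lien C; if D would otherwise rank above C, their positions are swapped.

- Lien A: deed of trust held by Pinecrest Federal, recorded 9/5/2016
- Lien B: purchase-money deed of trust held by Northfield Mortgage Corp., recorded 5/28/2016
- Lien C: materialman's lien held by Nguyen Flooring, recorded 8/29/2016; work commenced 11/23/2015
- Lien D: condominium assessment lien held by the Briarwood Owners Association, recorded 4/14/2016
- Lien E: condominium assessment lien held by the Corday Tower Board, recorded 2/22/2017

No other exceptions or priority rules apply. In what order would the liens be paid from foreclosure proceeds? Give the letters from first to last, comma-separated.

C, D, B, A, E

Adjusting effective dates: B missed the 21-day window (49 days after the deed), so its recording date stands; C is treated as recorded 11/23/2015, the work-commencement date.
Ordering by effective date: C (11/23/2015), D (4/14/2016), B (5/28/2016), A (9/5/2016), E (2/22/2017).
D already ranks below C; the subordination has no effect.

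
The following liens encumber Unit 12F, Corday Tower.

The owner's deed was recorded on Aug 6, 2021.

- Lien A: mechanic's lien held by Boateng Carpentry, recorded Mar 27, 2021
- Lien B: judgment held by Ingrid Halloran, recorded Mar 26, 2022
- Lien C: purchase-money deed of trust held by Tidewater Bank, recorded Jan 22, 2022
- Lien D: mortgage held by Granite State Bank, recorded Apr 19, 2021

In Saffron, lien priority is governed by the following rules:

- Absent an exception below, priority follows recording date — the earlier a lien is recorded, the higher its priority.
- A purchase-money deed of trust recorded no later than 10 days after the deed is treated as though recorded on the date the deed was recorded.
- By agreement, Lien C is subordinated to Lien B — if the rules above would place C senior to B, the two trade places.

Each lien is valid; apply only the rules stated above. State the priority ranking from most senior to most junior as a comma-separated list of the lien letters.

Effective dates after the stated exceptions: C missed the 10-day window (169 days after the deed), so its recording date stands.
Sorted by effective date: A (Mar 27, 2021), D (Apr 19, 2021), C (Jan 22, 2022), B (Mar 26, 2022).
Because C would otherwise rank above B, the subordination swaps them.

A, D, B, C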